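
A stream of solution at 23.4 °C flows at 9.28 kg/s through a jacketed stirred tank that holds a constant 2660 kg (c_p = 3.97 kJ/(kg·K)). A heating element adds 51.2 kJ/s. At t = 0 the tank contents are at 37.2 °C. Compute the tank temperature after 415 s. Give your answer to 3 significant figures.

M c_p dT/dt = ṁ c_p (T_in − T) + Q̇.
τ = M/ṁ = 286.64 s; T_ss = T_in + Q̇/(ṁ c_p) = 23.4 + 51.2/(9.28·3.97) = 24.790 °C.
This is linear first-order; T(t) = T_ss + (T₀ − T_ss) e^(−t/τ).
T(415) = 24.790 + (12.410)·e^(−415/286.64) = 24.790 + (12.410)·0.23508 = 27.707 °C.

27.7 °C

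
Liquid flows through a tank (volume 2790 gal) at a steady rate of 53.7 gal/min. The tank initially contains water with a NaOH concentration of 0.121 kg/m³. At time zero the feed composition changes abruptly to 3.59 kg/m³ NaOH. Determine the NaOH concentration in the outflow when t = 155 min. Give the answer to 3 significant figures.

3.41 kg/m³

Mass balance on the solute (V constant): V dC/dt = Q(C_in − C).
Rewrite as dC/dt + C/τ = C_in/τ, τ = V/Q = 51.955 min.
C approaches C_in exponentially: C(t) = C_in + (C₀ − C_in) e^(−t/τ).
C(155) = 3.59 + (0.121 − 3.59)·e^(−155/51.955) = 3.59 + (-3.4690)·0.050624 = 3.4144 kg/m³.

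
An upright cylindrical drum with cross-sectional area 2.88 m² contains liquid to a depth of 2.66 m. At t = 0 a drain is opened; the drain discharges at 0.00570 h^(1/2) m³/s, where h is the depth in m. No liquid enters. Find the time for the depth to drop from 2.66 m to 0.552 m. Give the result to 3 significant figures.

With no inflow, A dh/dt = −0.00570 √h.
This is separable: 2 d(√h)/dt = −0.00570/A, so √h = √h₀ − (0.00570/(2A)) t.
t = 2A(√h₀ − √h)/0.00570 = 2·2.88·(√2.66 − √0.552)/0.00570
  = 5.7600 × (1.6310 − 0.74297) / 0.00570 = 897.33 s.

897 s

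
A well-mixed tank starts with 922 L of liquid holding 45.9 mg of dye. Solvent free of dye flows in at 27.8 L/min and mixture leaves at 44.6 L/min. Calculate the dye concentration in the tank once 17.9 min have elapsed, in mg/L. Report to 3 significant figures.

0.0259 mg/L

Let m(t) be the amount of dye. Volume: V(t) = V₀ + (Q_in − Q_out) t = 922 − 16.800 t; V(17.9) = 621.28 L.
Solute balance: dm/dt = 0 − Q_out C = −Q_out m/V(t).
dm/m = −Q_out dt/(V₀ − 16.800 t); integrating gives ln(m/m₀) = −(Q_out/(Q_in−Q_out)) ln(V/V₀).
m = m₀ (V₀/V)^(Q_out/(Q_in−Q_out)) = 45.9 × (922/621.28)^(-2.6548) = 16.094 mg.
C = m/V = 16.094/621.28 = 0.025905 mg/L.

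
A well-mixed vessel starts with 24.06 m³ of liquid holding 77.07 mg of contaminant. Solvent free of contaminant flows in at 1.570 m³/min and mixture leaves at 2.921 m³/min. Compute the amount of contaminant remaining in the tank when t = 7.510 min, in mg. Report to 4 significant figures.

Let m(t) be the amount of contaminant. Volume: V(t) = V₀ + (Q_in − Q_out) t = 24.06 − 1.35100 t; V(7.510) = 13.9140 m³.
Species balance (pure solvent in): dm/dt = −Q_out · m/V(t).
Separate: dm/m = −Q_out dt/V(t) ⇒ ln(m/m₀) = −(Q_out/(Q_in−Q_out)) ln(V/V₀).
m = m₀ (V₀/V)^(Q_out/(Q_in−Q_out)) = 77.07 × (24.06/13.9140)^(-2.16210) = 23.5854 mg.

23.59 mg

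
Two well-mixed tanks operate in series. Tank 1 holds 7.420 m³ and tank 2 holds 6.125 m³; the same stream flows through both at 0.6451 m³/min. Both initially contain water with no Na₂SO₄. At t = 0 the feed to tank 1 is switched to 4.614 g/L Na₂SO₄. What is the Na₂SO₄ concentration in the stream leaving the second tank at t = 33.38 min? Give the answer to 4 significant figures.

Time constants: τᵢ = Vᵢ/Q for each well-mixed tank.
τ₁ = 7.420/0.6451 = 11.5021 min; τ₂ = 6.125/0.6451 = 9.49465 min.
Tank 1: C₁ = C_in(1 − e^(−t/τ₁)). Tank 2 (τ₁ ≠ τ₂): C₂ = C_in[1 − (τ₁ e^(−t/τ₁) − τ₂ e^(−t/τ₂))/(τ₁ − τ₂)].
At t = 33.38: e^(−t/τ₁) = 0.0549089, e^(−t/τ₂) = 0.0297281.
C₂ = 4.614·[1 − (11.5021·0.0549089 − 9.49465·0.0297281)/(2.00744)] = 4.614·0.825993 = 3.81113 g/L.

3.811 g/L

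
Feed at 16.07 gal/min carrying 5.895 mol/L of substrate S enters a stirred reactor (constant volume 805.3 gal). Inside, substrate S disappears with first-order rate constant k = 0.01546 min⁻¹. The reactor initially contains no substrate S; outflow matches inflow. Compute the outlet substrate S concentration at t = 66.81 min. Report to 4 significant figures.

3.010 mol/L

V dC/dt = Q(C_in − C) − k V C.
This is linear with rate a = Q/V + k = 0.0354153 min⁻¹.
C_ss = Q C_in/(Q + kV) = 3.32163 mol/L; C(t) = C_ss + (C₀ − C_ss) e^(−a t).
C(66.81) = 3.32163 + (-3.32163)·e^(−0.0354153·66.81) = 3.32163 + (-3.32163)·0.0938464 = 3.00991 mol/L.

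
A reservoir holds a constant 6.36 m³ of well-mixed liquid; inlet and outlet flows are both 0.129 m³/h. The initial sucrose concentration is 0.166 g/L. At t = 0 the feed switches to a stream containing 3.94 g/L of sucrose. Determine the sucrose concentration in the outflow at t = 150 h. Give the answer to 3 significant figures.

3.76 g/L

Accumulation = in − out for the solute gives V dC/dt = Q(C_in − C).
So dC/dt = (C_in − C)/τ with τ = V/Q = 6.36/0.129 = 49.302 h.
Solution: C(t) = C_in + (C₀ − C_in) e^(−t/τ).
C(150) = 3.94 + (0.166 − 3.94)·e^(−150/49.302) = 3.94 + (-3.7740)·0.047718 = 3.7599 g/L.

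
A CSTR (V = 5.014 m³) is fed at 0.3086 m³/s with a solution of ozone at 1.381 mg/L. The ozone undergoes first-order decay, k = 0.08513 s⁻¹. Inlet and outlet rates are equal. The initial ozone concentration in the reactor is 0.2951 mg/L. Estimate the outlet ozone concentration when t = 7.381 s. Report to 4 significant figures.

Species balance: V dC/dt = Q C_in − Q C − k V C.
dC/dt = (Q/V) C_in − (Q/V + k) C; effective rate a = Q/V + k = 0.0615477 + 0.08513 = 0.146678 s⁻¹.
C_ss = Q C_in/(Q + kV) = 0.579484 mg/L; C(t) = C_ss + (C₀ − C_ss) e^(−a t).
C(7.381) = 0.579484 + (-0.284384)·e^(−0.146678·7.381) = 0.579484 + (-0.284384)·0.338704 = 0.483162 mg/L.

0.4832 mg/L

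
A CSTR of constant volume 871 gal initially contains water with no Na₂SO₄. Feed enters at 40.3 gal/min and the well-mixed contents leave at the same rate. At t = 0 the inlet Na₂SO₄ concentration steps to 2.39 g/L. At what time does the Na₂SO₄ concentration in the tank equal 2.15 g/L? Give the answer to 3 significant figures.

49.7 min

Transient balance on the dissolved component: V dC/dt = Q(C_in − C), so τ = V/Q = 21.613 min.
C(t) = C_in + (C₀ − C_in) e^(−t/τ). Set C = 2.15 and solve for t:
e^(−t/τ) = (C − C_in)/(C₀ − C_in) = (2.15 − 2.39)/(0 − 2.39) = 0.10042
t = −τ ln(…) = 21.613 × 2.2984 = 49.675 min.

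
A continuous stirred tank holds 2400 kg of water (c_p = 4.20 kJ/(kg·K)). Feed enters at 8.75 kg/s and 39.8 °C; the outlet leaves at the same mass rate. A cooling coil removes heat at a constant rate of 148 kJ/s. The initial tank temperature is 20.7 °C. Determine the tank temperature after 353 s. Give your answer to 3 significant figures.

Heat balance on the well-mixed liquid: M c_p dT/dt = ṁ c_p (T_in − T) − 148.
τ = M/ṁ = 274.29 s; T_ss = T_in − Q̇/(ṁ c_p) = 39.8 − 148/(8.75·4.20) = 35.773 °C.
Solution: T(t) = T_ss + (T₀ − T_ss) e^(−t/τ).
T(353) = 35.773 + (-15.073)·e^(−353/274.29) = 35.773 + (-15.073)·0.27610 = 31.611 °C.

31.6 °C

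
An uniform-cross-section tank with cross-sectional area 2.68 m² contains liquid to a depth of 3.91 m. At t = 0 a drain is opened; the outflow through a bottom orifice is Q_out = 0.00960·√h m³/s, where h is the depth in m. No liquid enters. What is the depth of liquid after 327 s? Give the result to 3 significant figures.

With no inflow, A dh/dt = −0.00960 √h.
Separate and integrate: 2(√h − √h₀) = −(0.00960/A) t.
√h = √3.91 − 0.00960·327/(2·2.68) = 1.9774 − 0.58567 = 1.3917.
h = 1.3917² = 1.9368 m.

1.94 m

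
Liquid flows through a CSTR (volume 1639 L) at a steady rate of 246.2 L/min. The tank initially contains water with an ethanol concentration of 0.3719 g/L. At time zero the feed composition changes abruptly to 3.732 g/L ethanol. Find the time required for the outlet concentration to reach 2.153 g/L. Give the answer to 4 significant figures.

5.027 min

Accumulation = in − out for the solute gives V dC/dt = Q(C_in − C), so τ = V/Q = 6.65719 min.
C(t) = C_in + (C₀ − C_in) e^(−t/τ). Set C = 2.153 and solve for t:
e^(−t/τ) = (C − C_in)/(C₀ − C_in) = (2.153 − 3.732)/(0.3719 − 3.732) = 0.469926
t = −τ ln(…) = 6.65719 × 0.755179 = 5.02737 min.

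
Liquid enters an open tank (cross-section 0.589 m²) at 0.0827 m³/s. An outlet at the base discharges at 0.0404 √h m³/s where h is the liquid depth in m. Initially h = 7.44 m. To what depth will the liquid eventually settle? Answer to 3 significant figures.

A dh/dt = Q_in − 0.0404 √h. Steady state requires inflow = outflow:
Q_in = 0.0404 √h_ss ⇒ √h_ss = 0.0827/0.0404 = 2.0470.
h_ss = 2.0470² = 4.1903 m. (Since h₀ = 7.44 m > h_ss, the level will fall toward this value.)

4.19 m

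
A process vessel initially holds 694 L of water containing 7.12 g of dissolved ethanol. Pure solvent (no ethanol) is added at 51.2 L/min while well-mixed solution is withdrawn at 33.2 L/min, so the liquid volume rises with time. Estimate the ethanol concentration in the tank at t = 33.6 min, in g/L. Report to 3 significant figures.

Let m(t) be the amount of ethanol. Volume: V(t) = V₀ + (Q_in − Q_out) t = 694 + 18.000 t; V(33.6) = 1298.8 L.
Species balance (pure solvent in): dm/dt = −Q_out · m/V(t).
dm/m = −Q_out dt/(V₀ + 18.000 t); integrating gives ln(m/m₀) = −(Q_out/(Q_in−Q_out)) ln(V/V₀).
m = m₀ (V₀/V)^(Q_out/(Q_in−Q_out)) = 7.12 × (694/1298.8)^(1.8444) = 2.2411 g.
C = m/V = 2.2411/1298.8 = 0.0017255 g/L.

0.00173 g/L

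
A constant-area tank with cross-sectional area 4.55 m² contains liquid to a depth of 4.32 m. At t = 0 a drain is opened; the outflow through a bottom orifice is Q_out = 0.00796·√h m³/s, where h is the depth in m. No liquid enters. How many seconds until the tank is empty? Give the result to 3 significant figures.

2380 s

With no inflow, A dh/dt = −0.00796 √h.
Separate and integrate: 2(√h − √h₀) = −(0.00796/A) t.
Set h = 0: 2√h₀ = (0.00796/A) t_empty ⇒ t_empty = 2A√h₀/0.00796.
t_empty = 2·4.55·√4.32/0.00796 = 9.1000·2.0785/0.00796 = 2376.1 s.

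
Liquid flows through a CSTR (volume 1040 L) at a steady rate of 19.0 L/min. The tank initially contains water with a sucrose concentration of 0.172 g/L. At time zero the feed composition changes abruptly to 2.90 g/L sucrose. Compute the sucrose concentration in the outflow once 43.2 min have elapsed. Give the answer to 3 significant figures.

1.66 g/L

Transient balance on the dissolved component: V dC/dt = Q(C_in − C).
Rewrite as dC/dt + C/τ = C_in/τ, τ = V/Q = 54.737 min.
This is linear first-order; C(t) = C_in + (C₀ − C_in) e^(−t/τ).
C(43.2) = 2.90 + (0.172 − 2.90)·e^(−43.2/54.737) = 2.90 + (-2.7280)·0.45419 = 1.6610 g/L.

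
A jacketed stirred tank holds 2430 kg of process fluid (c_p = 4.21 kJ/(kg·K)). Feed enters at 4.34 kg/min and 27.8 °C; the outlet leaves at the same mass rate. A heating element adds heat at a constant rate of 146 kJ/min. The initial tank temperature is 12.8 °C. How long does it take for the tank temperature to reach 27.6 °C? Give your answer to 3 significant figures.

M c_p dT/dt = ṁ c_p (T_in − T) + Q̇.
τ = M/ṁ = 559.91 min; T_ss = T_in + Q̇/(ṁ c_p) = 35.791 °C.
T(t) = T_ss + (T₀ − T_ss) e^(−t/τ). Set T = 27.6:
e^(−t/τ) = (27.6 − 35.791)/(12.8 − 35.791) = 0.35626
t = −559.91 · ln(0.35626) = 577.88 min.

578 min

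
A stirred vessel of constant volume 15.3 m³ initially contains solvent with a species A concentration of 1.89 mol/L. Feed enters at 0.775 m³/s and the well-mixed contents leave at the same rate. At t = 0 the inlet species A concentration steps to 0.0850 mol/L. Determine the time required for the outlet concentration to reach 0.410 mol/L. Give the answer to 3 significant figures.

33.8 s

Accumulation = in − out for the solute gives V dC/dt = Q(C_in − C), so τ = V/Q = 19.742 s.
C(t) = C_in + (C₀ − C_in) e^(−t/τ). Set C = 0.410 and solve for t:
e^(−t/τ) = (C − C_in)/(C₀ − C_in) = (0.410 − 0.0850)/(1.89 − 0.0850) = 0.18006
t = −τ ln(…) = 19.742 × 1.7145 = 33.847 s.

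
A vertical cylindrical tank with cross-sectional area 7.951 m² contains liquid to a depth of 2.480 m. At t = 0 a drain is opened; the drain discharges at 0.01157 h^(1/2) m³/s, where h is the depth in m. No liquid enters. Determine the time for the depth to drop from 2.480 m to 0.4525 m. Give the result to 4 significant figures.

1240 s

With no inflow, A dh/dt = −0.01157 √h.
∫ h^(−1/2) dh = −(0.01157/A) ∫ dt, giving 2√h = 2√h₀ − (0.01157/A) t.
t = 2A(√h₀ − √h)/0.01157 = 2·7.951·(√2.480 − √0.4525)/0.01157
  = 15.9020 × (1.57480 − 0.672681) / 0.01157 = 1239.89 s.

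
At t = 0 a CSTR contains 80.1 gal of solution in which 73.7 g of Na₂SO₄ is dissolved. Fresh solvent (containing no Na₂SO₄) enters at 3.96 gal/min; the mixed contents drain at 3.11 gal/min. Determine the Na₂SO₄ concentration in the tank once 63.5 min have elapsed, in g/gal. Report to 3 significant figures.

Let m(t) be the amount of Na₂SO₄. Volume: V(t) = V₀ + (Q_in − Q_out) t = 80.1 + 0.85000 t; V(63.5) = 134.07 gal.
Solute balance: dm/dt = 0 − Q_out C = −Q_out m/V(t).
Separate: dm/m = −Q_out dt/V(t) ⇒ ln(m/m₀) = −(Q_out/(Q_in−Q_out)) ln(V/V₀).
m = m₀ (V₀/V)^(Q_out/(Q_in−Q_out)) = 73.7 × (80.1/134.07)^(3.6588) = 11.193 g.
C = m/V = 11.193/134.07 = 0.083480 g/gal.

0.0835 g/gal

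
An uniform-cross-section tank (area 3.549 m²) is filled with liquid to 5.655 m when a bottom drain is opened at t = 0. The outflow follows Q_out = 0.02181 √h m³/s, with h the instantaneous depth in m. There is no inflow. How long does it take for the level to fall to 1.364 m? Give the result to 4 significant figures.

With no inflow, A dh/dt = −0.02181 √h.
Separate and integrate: 2(√h − √h₀) = −(0.02181/A) t.
t = 2A(√h₀ − √h)/0.02181 = 2·3.549·(√5.655 − √1.364)/0.02181
  = 7.09800 × (2.37802 − 1.16790) / 0.02181 = 393.830 s.

393.8 s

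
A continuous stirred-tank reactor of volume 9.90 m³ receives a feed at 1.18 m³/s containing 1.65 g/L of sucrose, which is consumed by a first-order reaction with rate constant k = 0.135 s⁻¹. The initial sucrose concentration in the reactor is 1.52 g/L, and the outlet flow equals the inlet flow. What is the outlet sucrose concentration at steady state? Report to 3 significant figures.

0.774 g/L

V dC/dt = Q(C_in − C) − k V C.
Steady state (dC/dt = 0): C_ss = Q C_in/(Q + kV) = C_in/(1 + kV/Q).
C_ss = 1.18·1.65/(1.18 + 0.135·9.90) = 1.9470/2.5165 = 0.77369 g/L.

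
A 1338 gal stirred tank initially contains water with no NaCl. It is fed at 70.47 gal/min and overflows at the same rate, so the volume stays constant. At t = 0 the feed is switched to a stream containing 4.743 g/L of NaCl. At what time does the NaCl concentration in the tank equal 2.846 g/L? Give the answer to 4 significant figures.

Species balance: V dC/dt = Q(C_in − C) ⇒ τ = V/Q = 18.9868 min.
C(t) = C_in + (C₀ − C_in) e^(−t/τ). Set C = 2.846 and solve for t:
e^(−t/τ) = (C − C_in)/(C₀ − C_in) = (2.846 − 4.743)/(0 − 4.743) = 0.399958
t = −τ ln(…) = 18.9868 × 0.916396 = 17.3994 min.

17.40 min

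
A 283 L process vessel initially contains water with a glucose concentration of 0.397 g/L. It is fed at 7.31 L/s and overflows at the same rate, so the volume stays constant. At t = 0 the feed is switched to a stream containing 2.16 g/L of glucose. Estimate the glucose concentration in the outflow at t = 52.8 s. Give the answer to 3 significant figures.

Unsteady species balance (constant V, well mixed): V dC/dt = Q(C_in − C).
Time constant τ = V/Q = 283/7.31 = 38.714 s.
Integrating: C(t) = C_in + (C₀ − C_in) e^(−t/τ).
C(52.8) = 2.16 + (0.397 − 2.16)·e^(−52.8/38.714) = 2.16 + (-1.7630)·0.25568 = 1.7092 g/L.

1.71 g/L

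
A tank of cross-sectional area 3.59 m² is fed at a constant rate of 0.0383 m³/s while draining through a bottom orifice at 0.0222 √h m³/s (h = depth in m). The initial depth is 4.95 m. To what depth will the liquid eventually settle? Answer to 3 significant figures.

2.98 m

Level balance: A dh/dt = 0.0383 − 0.0222 √h. Setting dh/dt = 0:
Q_in = 0.0222 √h_ss ⇒ √h_ss = 0.0383/0.0222 = 1.7252.
h_ss = 1.7252² = 2.9764 m. (Since h₀ = 4.95 m > h_ss, the level will fall toward this value.)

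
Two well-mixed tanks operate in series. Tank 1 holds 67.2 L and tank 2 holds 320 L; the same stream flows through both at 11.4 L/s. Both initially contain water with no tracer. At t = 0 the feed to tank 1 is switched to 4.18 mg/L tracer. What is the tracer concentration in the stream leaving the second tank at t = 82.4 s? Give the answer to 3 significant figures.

Each tank obeys Vᵢ dCᵢ/dt = Q(Cᵢ₋₁ − Cᵢ), so τᵢ = Vᵢ/Q.
τ₁ = 67.2/11.4 = 5.8947 s; τ₂ = 320/11.4 = 28.070 s.
Solving the cascade with C₁(0)=C₂(0)=0 gives C₂(t) = C_in[1 − (τ₁ e^(−t/τ₁) − τ₂ e^(−t/τ₂))/(τ₁ − τ₂)].
At t = 82.4: e^(−t/τ₁) = 8.4954e-07, e^(−t/τ₂) = 0.053104.
C₂ = 4.18·[1 − (5.8947·8.4954e-07 − 28.070·0.053104)/(-22.175)] = 4.18·0.93278 = 3.8990 mg/L.

3.90 mg/L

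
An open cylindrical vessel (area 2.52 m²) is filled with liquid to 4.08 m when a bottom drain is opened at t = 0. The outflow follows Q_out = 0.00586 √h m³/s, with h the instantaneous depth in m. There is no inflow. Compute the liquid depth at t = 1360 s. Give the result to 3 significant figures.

0.192 m

With no inflow, A dh/dt = −0.00586 √h.
Separate and integrate: 2(√h − √h₀) = −(0.00586/A) t.
√h = √4.08 − 0.00586·1360/(2·2.52) = 2.0199 − 1.5813 = 0.43863.
h = 0.43863² = 0.19240 m.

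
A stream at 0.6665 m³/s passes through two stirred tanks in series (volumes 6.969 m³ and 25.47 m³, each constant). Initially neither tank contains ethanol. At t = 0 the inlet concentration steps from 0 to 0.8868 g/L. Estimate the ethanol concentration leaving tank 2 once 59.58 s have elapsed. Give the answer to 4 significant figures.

0.6311 g/L

Each tank obeys Vᵢ dCᵢ/dt = Q(Cᵢ₋₁ − Cᵢ), so τᵢ = Vᵢ/Q.
τ₁ = 6.969/0.6665 = 10.4561 s; τ₂ = 25.47/0.6665 = 38.2146 s.
Solving the cascade with C₁(0)=C₂(0)=0 gives C₂(t) = C_in[1 − (τ₁ e^(−t/τ₁) − τ₂ e^(−t/τ₂))/(τ₁ − τ₂)].
At t = 59.58: e^(−t/τ₁) = 0.00335232, e^(−t/τ₂) = 0.210327.
C₂ = 0.8868·[1 − (10.4561·0.00335232 − 38.2146·0.210327)/(-27.7584)] = 0.8868·0.711709 = 0.631144 g/L.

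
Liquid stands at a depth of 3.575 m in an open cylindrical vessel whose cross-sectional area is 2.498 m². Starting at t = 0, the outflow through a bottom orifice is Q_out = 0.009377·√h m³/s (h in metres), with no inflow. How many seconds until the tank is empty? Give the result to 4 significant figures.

A dh/dt = −Q_out = −0.009377 √h.
∫ h^(−1/2) dh = −(0.009377/A) ∫ dt, giving 2√h = 2√h₀ − (0.009377/A) t.
Tank is empty when √h = 0: t_empty = 2A√h₀/0.009377.
t_empty = 2·2.498·√3.575/0.009377 = 4.99600·1.89077/0.009377 = 1007.39 s.

1007 s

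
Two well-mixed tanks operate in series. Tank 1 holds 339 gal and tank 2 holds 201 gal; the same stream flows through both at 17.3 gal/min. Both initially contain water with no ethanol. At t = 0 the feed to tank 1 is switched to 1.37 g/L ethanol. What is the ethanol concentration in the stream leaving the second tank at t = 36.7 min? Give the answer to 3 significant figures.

Species balance on tank i: dCᵢ/dt = (Cᵢ₋₁ − Cᵢ)/τᵢ with τᵢ = Vᵢ/Q.
τ₁ = 339/17.3 = 19.595 min; τ₂ = 201/17.3 = 11.618 min.
Solving the cascade with C₁(0)=C₂(0)=0 gives C₂(t) = C_in[1 − (τ₁ e^(−t/τ₁) − τ₂ e^(−t/τ₂))/(τ₁ − τ₂)].
At t = 36.7: e^(−t/τ₁) = 0.15368, e^(−t/τ₂) = 0.042479.
C₂ = 1.37·[1 − (19.595·0.15368 − 11.618·0.042479)/(7.9769)] = 1.37·0.68436 = 0.93757 g/L.

0.938 g/L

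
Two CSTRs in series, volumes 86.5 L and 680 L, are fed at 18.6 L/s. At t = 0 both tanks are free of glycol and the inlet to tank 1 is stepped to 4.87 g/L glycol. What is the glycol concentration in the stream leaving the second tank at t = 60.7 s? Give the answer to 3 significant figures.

3.81 g/L

Each tank obeys Vᵢ dCᵢ/dt = Q(Cᵢ₋₁ − Cᵢ), so τᵢ = Vᵢ/Q.
τ₁ = 86.5/18.6 = 4.6505 s; τ₂ = 680/18.6 = 36.559 s.
Tank 1: C₁ = C_in(1 − e^(−t/τ₁)). Tank 2 (τ₁ ≠ τ₂): C₂ = C_in[1 − (τ₁ e^(−t/τ₁) − τ₂ e^(−t/τ₂))/(τ₁ − τ₂)].
At t = 60.7: e^(−t/τ₁) = 2.1453e-06, e^(−t/τ₂) = 0.19008.
C₂ = 4.87·[1 − (4.6505·2.1453e-06 − 36.559·0.19008)/(-31.909)] = 4.87·0.78222 = 3.8094 g/L.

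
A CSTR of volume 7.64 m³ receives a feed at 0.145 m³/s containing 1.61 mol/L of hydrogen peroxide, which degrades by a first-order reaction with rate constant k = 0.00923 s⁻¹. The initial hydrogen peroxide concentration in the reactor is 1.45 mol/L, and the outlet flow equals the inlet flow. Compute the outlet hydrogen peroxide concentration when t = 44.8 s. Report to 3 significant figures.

1.19 mol/L

Species balance: V dC/dt = Q C_in − Q C − k V C.
dC/dt = (Q/V) C_in − (Q/V + k) C; effective rate a = Q/V + k = 0.018979 + 0.00923 = 0.028209 s⁻¹.
C_ss = Q C_in/(Q + kV) = 1.0832 mol/L; C(t) = C_ss + (C₀ − C_ss) e^(−a t).
C(44.8) = 1.0832 + (0.36679)·e^(−0.028209·44.8) = 1.0832 + (0.36679)·0.28259 = 1.1869 mol/L.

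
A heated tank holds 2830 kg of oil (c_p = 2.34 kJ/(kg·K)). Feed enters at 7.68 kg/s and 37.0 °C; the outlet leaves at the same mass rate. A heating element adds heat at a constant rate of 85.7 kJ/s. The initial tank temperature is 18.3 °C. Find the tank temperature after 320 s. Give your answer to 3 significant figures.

31.9 °C

M c_p dT/dt = ṁ c_p (T_in − T) + Q̇.
τ = M/ṁ = 368.49 s; T_ss = T_in + Q̇/(ṁ c_p) = 37.0 + 85.7/(7.68·2.34) = 41.769 °C.
This is linear first-order; T(t) = T_ss + (T₀ − T_ss) e^(−t/τ).
T(320) = 41.769 + (-23.469)·e^(−320/368.49) = 41.769 + (-23.469)·0.41962 = 31.921 °C.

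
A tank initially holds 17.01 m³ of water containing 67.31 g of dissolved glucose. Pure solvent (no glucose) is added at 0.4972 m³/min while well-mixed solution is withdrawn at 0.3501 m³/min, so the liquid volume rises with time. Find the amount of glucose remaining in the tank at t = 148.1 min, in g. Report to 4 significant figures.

Let m(t) be the amount of glucose. Volume: V(t) = V₀ + (Q_in − Q_out) t = 17.01 + 0.147100 t; V(148.1) = 38.7955 m³.
Solute balance: dm/dt = 0 − Q_out C = −Q_out m/V(t).
Separate: dm/m = −Q_out dt/V(t) ⇒ ln(m/m₀) = −(Q_out/(Q_in−Q_out)) ln(V/V₀).
m = m₀ (V₀/V)^(Q_out/(Q_in−Q_out)) = 67.31 × (17.01/38.7955)^(2.38001) = 9.45913 g.

9.459 g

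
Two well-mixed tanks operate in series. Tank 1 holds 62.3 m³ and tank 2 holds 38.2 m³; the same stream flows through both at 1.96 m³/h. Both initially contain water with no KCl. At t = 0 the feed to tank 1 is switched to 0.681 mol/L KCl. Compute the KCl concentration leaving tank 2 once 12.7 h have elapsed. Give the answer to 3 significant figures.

Species balance on tank i: dCᵢ/dt = (Cᵢ₋₁ − Cᵢ)/τᵢ with τᵢ = Vᵢ/Q.
τ₁ = 62.3/1.96 = 31.786 h; τ₂ = 38.2/1.96 = 19.490 h.
Solving the cascade with C₁(0)=C₂(0)=0 gives C₂(t) = C_in[1 − (τ₁ e^(−t/τ₁) − τ₂ e^(−t/τ₂))/(τ₁ − τ₂)].
At t = 12.7: e^(−t/τ₁) = 0.67062, e^(−t/τ₂) = 0.52120.
C₂ = 0.681·[1 − (31.786·0.67062 − 19.490·0.52120)/(12.296)] = 0.681·0.092535 = 0.063016 mol/L.

0.0630 mol/L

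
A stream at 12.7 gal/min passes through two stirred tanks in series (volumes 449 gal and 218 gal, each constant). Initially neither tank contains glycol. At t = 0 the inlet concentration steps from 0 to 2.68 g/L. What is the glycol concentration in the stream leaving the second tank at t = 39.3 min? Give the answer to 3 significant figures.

1.22 g/L

Species balance on tank i: dCᵢ/dt = (Cᵢ₋₁ − Cᵢ)/τᵢ with τᵢ = Vᵢ/Q.
τ₁ = 449/12.7 = 35.354 min; τ₂ = 218/12.7 = 17.165 min.
Solving the cascade with C₁(0)=C₂(0)=0 gives C₂(t) = C_in[1 − (τ₁ e^(−t/τ₁) − τ₂ e^(−t/τ₂))/(τ₁ − τ₂)].
At t = 39.3: e^(−t/τ₁) = 0.32903, e^(−t/τ₂) = 0.10132.
C₂ = 2.68·[1 − (35.354·0.32903 − 17.165·0.10132)/(18.189)] = 2.68·0.45607 = 1.2223 g/L.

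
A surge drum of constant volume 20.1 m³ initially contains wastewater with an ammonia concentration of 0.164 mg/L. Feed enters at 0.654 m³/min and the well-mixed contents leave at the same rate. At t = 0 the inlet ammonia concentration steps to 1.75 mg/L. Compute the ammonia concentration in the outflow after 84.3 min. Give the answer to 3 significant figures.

1.65 mg/L

Species balance on the tank: V dC/dt = Q(C_in − C).
Rewrite as dC/dt + C/τ = C_in/τ, τ = V/Q = 30.734 min.
C approaches C_in exponentially: C(t) = C_in + (C₀ − C_in) e^(−t/τ).
C(84.3) = 1.75 + (0.164 − 1.75)·e^(−84.3/30.734) = 1.75 + (-1.5860)·0.064384 = 1.6479 mg/L.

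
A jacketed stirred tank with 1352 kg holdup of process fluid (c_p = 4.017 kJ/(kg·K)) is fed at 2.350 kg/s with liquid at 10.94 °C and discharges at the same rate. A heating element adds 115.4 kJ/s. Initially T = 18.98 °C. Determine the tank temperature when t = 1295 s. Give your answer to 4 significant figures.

Heat balance on the well-mixed liquid: M c_p dT/dt = ṁ c_p (T_in − T) + 115.4.
Rearrange: dT/dt = (T_ss − T)/τ with τ = M/ṁ = 575.319 s and T_ss = T_in + Q̇/(ṁ c_p) = 23.1646 °C.
T approaches T_ss exponentially: T(t) = T_ss + (T₀ − T_ss) e^(−t/τ).
T(1295) = 23.1646 + (-4.18464)·e^(−1295/575.319) = 23.1646 + (-4.18464)·0.105302 = 22.7240 °C.

22.72 °C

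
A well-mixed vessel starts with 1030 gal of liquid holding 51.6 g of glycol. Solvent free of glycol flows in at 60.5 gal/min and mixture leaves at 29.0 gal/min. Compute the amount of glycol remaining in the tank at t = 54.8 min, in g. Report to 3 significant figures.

Let m(t) be the amount of glycol. Volume: V(t) = V₀ + (Q_in − Q_out) t = 1030 + 31.500 t; V(54.8) = 2756.2 gal.
No glycol enters, so dm/dt = −Q_out · (m/V).
dm/m = −Q_out dt/(V₀ + 31.500 t); integrating gives ln(m/m₀) = −(Q_out/(Q_in−Q_out)) ln(V/V₀).
m = m₀ (V₀/V)^(Q_out/(Q_in−Q_out)) = 51.6 × (1030/2756.2)^(0.92063) = 20.850 g.

20.8 g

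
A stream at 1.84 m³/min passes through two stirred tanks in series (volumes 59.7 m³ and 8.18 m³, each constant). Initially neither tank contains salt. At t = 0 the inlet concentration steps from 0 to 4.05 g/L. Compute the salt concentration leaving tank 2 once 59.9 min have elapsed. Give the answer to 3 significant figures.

Each tank obeys Vᵢ dCᵢ/dt = Q(Cᵢ₋₁ − Cᵢ), so τᵢ = Vᵢ/Q.
τ₁ = 59.7/1.84 = 32.446 min; τ₂ = 8.18/1.84 = 4.4457 min.
Solving the cascade with C₁(0)=C₂(0)=0 gives C₂(t) = C_in[1 − (τ₁ e^(−t/τ₁) − τ₂ e^(−t/τ₂))/(τ₁ − τ₂)].
At t = 59.9: e^(−t/τ₁) = 0.15784, e^(−t/τ₂) = 1.4073e-06.
C₂ = 4.05·[1 − (32.446·0.15784 − 4.4457·1.4073e-06)/(28.000)] = 4.05·0.81710 = 3.3092 g/L.

3.31 g/L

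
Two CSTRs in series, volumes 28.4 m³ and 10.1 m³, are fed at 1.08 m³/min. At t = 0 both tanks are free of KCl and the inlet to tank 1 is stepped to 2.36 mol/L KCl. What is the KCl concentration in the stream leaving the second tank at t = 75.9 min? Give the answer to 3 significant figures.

2.16 mol/L

Species balance on tank i: dCᵢ/dt = (Cᵢ₋₁ − Cᵢ)/τᵢ with τᵢ = Vᵢ/Q.
τ₁ = 28.4/1.08 = 26.296 min; τ₂ = 10.1/1.08 = 9.3519 min.
Solving the cascade with C₁(0)=C₂(0)=0 gives C₂(t) = C_in[1 − (τ₁ e^(−t/τ₁) − τ₂ e^(−t/τ₂))/(τ₁ − τ₂)].
At t = 75.9: e^(−t/τ₁) = 0.055780, e^(−t/τ₂) = 0.00029871.
C₂ = 2.36·[1 − (26.296·0.055780 − 9.3519·0.00029871)/(16.944)] = 2.36·0.91360 = 2.1561 mol/L.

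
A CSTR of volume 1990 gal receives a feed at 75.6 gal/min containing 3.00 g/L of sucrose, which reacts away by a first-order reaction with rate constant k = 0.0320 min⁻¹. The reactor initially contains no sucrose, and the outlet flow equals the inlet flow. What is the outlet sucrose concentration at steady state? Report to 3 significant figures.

1.63 g/L

V dC/dt = Q(C_in − C) − k V C.
Steady state (dC/dt = 0): C_ss = Q C_in/(Q + kV) = C_in/(1 + kV/Q).
C_ss = 75.6·3.00/(75.6 + 0.0320·1990) = 226.80/139.28 = 1.6284 g/L.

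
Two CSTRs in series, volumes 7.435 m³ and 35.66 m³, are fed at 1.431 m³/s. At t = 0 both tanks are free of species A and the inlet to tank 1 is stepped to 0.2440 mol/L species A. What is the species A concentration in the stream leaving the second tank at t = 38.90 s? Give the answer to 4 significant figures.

0.1793 mol/L

Each tank obeys Vᵢ dCᵢ/dt = Q(Cᵢ₋₁ − Cᵢ), so τᵢ = Vᵢ/Q.
τ₁ = 7.435/1.431 = 5.19567 s; τ₂ = 35.66/1.431 = 24.9196 s.
Tank 1: C₁ = C_in(1 − e^(−t/τ₁)). Tank 2 (τ₁ ≠ τ₂): C₂ = C_in[1 − (τ₁ e^(−t/τ₁) − τ₂ e^(−t/τ₂))/(τ₁ − τ₂)].
At t = 38.90: e^(−t/τ₁) = 0.000560317, e^(−t/τ₂) = 0.209922.
C₂ = 0.2440·[1 − (5.19567·0.000560317 − 24.9196·0.209922)/(-19.7240)] = 0.2440·0.734928 = 0.179322 mol/L.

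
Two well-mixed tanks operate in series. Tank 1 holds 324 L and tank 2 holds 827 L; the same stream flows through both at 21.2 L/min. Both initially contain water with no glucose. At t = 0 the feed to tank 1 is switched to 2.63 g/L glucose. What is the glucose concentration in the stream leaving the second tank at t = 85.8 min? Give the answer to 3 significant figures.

Species balance on tank i: dCᵢ/dt = (Cᵢ₋₁ − Cᵢ)/τᵢ with τᵢ = Vᵢ/Q.
τ₁ = 324/21.2 = 15.283 min; τ₂ = 827/21.2 = 39.009 min.
Tank 1: C₁ = C_in(1 − e^(−t/τ₁)). Tank 2 (τ₁ ≠ τ₂): C₂ = C_in[1 − (τ₁ e^(−t/τ₁) − τ₂ e^(−t/τ₂))/(τ₁ − τ₂)].
At t = 85.8: e^(−t/τ₁) = 0.0036462, e^(−t/τ₂) = 0.11086.
C₂ = 2.63·[1 − (15.283·0.0036462 − 39.009·0.11086)/(-23.726)] = 2.63·0.82008 = 2.1568 g/L.

2.16 g/L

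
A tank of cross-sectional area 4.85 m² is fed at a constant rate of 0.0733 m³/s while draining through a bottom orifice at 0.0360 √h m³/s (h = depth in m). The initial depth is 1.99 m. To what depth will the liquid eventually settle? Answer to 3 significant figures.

4.15 m

Volume balance on the tank: A dh/dt = Q_in − 0.0360 √h. At steady state dh/dt = 0:
Q_in = 0.0360 √h_ss ⇒ √h_ss = 0.0733/0.0360 = 2.0361.
h_ss = 2.0361² = 4.1457 m. (Since h₀ = 1.99 m < h_ss, the level will rise toward this value.)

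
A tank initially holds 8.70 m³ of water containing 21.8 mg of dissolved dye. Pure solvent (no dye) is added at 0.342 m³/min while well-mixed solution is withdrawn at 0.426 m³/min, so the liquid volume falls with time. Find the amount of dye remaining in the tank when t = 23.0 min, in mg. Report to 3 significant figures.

Total volume: dV/dt = Q_in − Q_out = -0.084000 m³/min, so V(t) = 8.70 − 0.084000 t and V(23.0) = 6.7680 m³.
Solute balance: dm/dt = 0 − Q_out C = −Q_out m/V(t).
Separate: dm/m = −Q_out dt/V(t) ⇒ ln(m/m₀) = −(Q_out/(Q_in−Q_out)) ln(V/V₀).
m = m₀ (V₀/V)^(Q_out/(Q_in−Q_out)) = 21.8 × (8.70/6.7680)^(-5.0714) = 6.1006 mg.

6.10 mg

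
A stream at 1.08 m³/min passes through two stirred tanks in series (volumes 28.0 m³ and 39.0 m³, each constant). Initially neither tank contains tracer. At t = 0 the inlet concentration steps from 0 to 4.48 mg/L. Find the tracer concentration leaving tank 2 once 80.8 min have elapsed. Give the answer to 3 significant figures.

3.29 mg/L

Each tank obeys Vᵢ dCᵢ/dt = Q(Cᵢ₋₁ − Cᵢ), so τᵢ = Vᵢ/Q.
τ₁ = 28.0/1.08 = 25.926 min; τ₂ = 39.0/1.08 = 36.111 min.
Tank 1: C₁ = C_in(1 − e^(−t/τ₁)). Tank 2 (τ₁ ≠ τ₂): C₂ = C_in[1 − (τ₁ e^(−t/τ₁) − τ₂ e^(−t/τ₂))/(τ₁ − τ₂)].
At t = 80.8: e^(−t/τ₁) = 0.044309, e^(−t/τ₂) = 0.10672.
C₂ = 4.48·[1 − (25.926·0.044309 − 36.111·0.10672)/(-10.185)] = 4.48·0.73441 = 3.2902 mg/L.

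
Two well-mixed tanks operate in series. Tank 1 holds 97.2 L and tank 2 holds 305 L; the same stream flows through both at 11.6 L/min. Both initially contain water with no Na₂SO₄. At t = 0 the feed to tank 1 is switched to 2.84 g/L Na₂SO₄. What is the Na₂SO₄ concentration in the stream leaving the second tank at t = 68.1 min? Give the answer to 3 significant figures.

Species balance on tank i: dCᵢ/dt = (Cᵢ₋₁ − Cᵢ)/τᵢ with τᵢ = Vᵢ/Q.
τ₁ = 97.2/11.6 = 8.3793 min; τ₂ = 305/11.6 = 26.293 min.
Tank 1: C₁ = C_in(1 − e^(−t/τ₁)). Tank 2 (τ₁ ≠ τ₂): C₂ = C_in[1 − (τ₁ e^(−t/τ₁) − τ₂ e^(−t/τ₂))/(τ₁ − τ₂)].
At t = 68.1: e^(−t/τ₁) = 0.00029541, e^(−t/τ₂) = 0.075018.
C₂ = 2.84·[1 − (8.3793·0.00029541 − 26.293·0.075018)/(-17.914)] = 2.84·0.89003 = 2.5277 g/L.

2.53 g/L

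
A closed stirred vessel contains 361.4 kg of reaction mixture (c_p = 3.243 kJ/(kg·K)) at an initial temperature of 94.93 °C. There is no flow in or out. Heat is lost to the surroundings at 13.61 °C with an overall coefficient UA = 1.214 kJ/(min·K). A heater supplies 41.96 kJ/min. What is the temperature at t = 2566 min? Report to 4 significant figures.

51.45 °C

Unsteady energy balance on the tank contents: M c_p dT/dt = −UA(T − T_amb) + Q̇.
dT/dt = (T_ss − T)/τ with T_ss = T_amb + Q̇/UA = 13.61 + 41.96/1.214 = 48.1734 °C, τ = M c_p/UA = 361.4·3.243/1.214 = 965.420 min.
Integrating: T(t) = T_ss + (T₀ − T_ss) e^(−t/τ).
T(2566) = 48.1734 + (46.7566)·0.0700946 = 51.4508 °C.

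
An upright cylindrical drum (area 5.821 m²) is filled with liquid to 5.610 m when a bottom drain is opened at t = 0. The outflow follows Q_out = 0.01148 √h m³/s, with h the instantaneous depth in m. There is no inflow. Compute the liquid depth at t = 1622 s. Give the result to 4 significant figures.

0.5915 m

Accumulation of liquid (constant cross-section A): A dh/dt = −0.01148 √h.
This is separable: 2 d(√h)/dt = −0.01148/A, so √h = √h₀ − (0.01148/(2A)) t.
√h = √5.610 − 0.01148·1622/(2·5.821) = 2.36854 − 1.59943 = 0.769114.
h = 0.769114² = 0.591537 m.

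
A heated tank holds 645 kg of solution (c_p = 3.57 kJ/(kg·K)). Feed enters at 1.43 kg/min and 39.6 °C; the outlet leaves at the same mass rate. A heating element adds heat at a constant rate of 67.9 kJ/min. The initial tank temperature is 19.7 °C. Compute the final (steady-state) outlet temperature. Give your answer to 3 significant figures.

Heat balance on the well-mixed liquid: M c_p dT/dt = ṁ c_p (T_in − T) + 67.9.
At steady state dT/dt = 0 ⇒ T_ss = T_in + Q̇/(ṁ c_p) = 39.6 + 67.9/(1.43·3.57) = 52.900 °C.

52.9 °C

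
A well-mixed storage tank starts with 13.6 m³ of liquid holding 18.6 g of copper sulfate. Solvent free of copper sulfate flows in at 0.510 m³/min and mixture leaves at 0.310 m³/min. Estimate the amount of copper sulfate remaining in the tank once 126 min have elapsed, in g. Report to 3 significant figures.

Let m(t) be the amount of copper sulfate. Volume: V(t) = V₀ + (Q_in − Q_out) t = 13.6 + 0.20000 t; V(126) = 38.800 m³.
No copper sulfate enters, so dm/dt = −Q_out · (m/V).
dm/m = −Q_out dt/(V₀ + 0.20000 t); integrating gives ln(m/m₀) = −(Q_out/(Q_in−Q_out)) ln(V/V₀).
m = m₀ (V₀/V)^(Q_out/(Q_in−Q_out)) = 18.6 × (13.6/38.800)^(1.5500) = 3.6628 g.

3.66 g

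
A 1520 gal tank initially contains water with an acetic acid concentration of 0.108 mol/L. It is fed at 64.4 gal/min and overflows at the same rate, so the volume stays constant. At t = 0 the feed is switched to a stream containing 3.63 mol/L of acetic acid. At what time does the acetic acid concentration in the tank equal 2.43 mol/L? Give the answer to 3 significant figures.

25.4 min

Transient balance on the dissolved component: V dC/dt = Q(C_in − C), so τ = V/Q = 23.602 min.
C(t) = C_in + (C₀ − C_in) e^(−t/τ). Set C = 2.43 and solve for t:
e^(−t/τ) = (C − C_in)/(C₀ − C_in) = (2.43 − 3.63)/(0.108 − 3.63) = 0.34072
t = −τ ln(…) = 23.602 × 1.0767 = 25.413 min.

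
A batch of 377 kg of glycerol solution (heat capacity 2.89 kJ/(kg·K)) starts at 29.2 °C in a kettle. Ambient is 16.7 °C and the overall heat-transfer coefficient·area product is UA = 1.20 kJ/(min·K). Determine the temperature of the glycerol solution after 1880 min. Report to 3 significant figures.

18.3 °C

Heat balance on the well-mixed liquid: M c_p dT/dt = −UA(T − T_amb).
dT/dt = (T_ss − T)/τ with T_ss = T_amb = 16.700 °C, τ = M c_p/UA = 377·2.89/1.20 = 907.94 min.
T approaches T_ss exponentially: T(t) = T_ss + (T₀ − T_ss) e^(−t/τ).
T(1880) = 16.700 + (12.500)·0.12611 = 18.276 °C.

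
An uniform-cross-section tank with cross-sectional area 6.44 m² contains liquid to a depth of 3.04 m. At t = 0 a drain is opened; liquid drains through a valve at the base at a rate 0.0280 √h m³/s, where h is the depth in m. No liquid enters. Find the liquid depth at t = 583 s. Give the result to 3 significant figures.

Unsteady balance on liquid volume: A dh/dt = −0.0280 √h.
This is separable: 2 d(√h)/dt = −0.0280/A, so √h = √h₀ − (0.0280/(2A)) t.
√h = √3.04 − 0.0280·583/(2·6.44) = 1.7436 − 1.2674 = 0.47617.
h = 0.47617² = 0.22674 m.

0.227 m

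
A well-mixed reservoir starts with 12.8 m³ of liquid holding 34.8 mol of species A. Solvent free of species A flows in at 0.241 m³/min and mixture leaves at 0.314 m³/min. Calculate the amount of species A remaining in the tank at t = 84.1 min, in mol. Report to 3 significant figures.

Let m(t) be the amount of species A. Volume: V(t) = V₀ + (Q_in − Q_out) t = 12.8 − 0.073000 t; V(84.1) = 6.6607 m³.
Species balance (pure solvent in): dm/dt = −Q_out · m/V(t).
dm/m = −Q_out dt/(V₀ − 0.073000 t); integrating gives ln(m/m₀) = −(Q_out/(Q_in−Q_out)) ln(V/V₀).
m = m₀ (V₀/V)^(Q_out/(Q_in−Q_out)) = 34.8 × (12.8/6.6607)^(-4.3014) = 2.0957 mol.

2.10 mol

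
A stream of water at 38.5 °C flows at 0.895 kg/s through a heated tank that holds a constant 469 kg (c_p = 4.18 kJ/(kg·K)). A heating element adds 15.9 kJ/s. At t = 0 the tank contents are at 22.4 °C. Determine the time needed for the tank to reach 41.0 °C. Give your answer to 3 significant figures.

1290 s

First-law balance (no shaft work): M c_p dT/dt = ṁ c_p (T_in − T) + 15.9.
τ = M/ṁ = 524.02 s; T_ss = T_in + Q̇/(ṁ c_p) = 42.750 °C.
T(t) = T_ss + (T₀ − T_ss) e^(−t/τ). Set T = 41.0:
e^(−t/τ) = (41.0 − 42.750)/(22.4 − 42.750) = 0.085999
t = −524.02 · ln(0.085999) = 1285.6 s.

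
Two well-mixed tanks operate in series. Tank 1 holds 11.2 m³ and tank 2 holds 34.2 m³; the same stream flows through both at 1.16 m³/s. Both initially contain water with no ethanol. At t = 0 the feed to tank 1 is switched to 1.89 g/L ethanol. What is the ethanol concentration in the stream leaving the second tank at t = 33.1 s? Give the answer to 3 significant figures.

1.01 g/L

Each tank obeys Vᵢ dCᵢ/dt = Q(Cᵢ₋₁ − Cᵢ), so τᵢ = Vᵢ/Q.
τ₁ = 11.2/1.16 = 9.6552 s; τ₂ = 34.2/1.16 = 29.483 s.
Solving the cascade with C₁(0)=C₂(0)=0 gives C₂(t) = C_in[1 − (τ₁ e^(−t/τ₁) − τ₂ e^(−t/τ₂))/(τ₁ − τ₂)].
At t = 33.1: e^(−t/τ₁) = 0.032445, e^(−t/τ₂) = 0.32540.
C₂ = 1.89·[1 − (9.6552·0.032445 − 29.483·0.32540)/(-19.828)] = 1.89·0.53194 = 1.0054 g/L.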